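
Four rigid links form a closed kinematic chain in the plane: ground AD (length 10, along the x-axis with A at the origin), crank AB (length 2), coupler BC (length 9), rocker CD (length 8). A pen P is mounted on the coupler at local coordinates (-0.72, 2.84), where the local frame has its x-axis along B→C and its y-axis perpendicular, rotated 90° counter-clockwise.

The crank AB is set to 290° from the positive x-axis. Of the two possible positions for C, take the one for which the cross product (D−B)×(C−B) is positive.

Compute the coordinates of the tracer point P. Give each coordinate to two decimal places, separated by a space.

A=(0,0), D=(10.00,0)
B = A + 2.00·(cos290°, sin290°) = (0.6840, -1.8794)
|BD| = 9.5036
circle(B,9.00) ∩ circle(D,8.00): a=5.6462, h=7.0086
  candidates: C₊=(4.8328,6.1074) cross=66.607; C₋=(7.6047,-7.6330) cross=-66.607
  mode + wants cross > 0 → take C=(4.8328,6.1074) (cross=66.607)
ex = (C−B)/|BC| = (0.4610,0.8874); ey = (-0.8874,0.4610)
P = B + -0.72·ex + 2.84·ey = (-2.1681,-1.2092)

-2.17 -1.21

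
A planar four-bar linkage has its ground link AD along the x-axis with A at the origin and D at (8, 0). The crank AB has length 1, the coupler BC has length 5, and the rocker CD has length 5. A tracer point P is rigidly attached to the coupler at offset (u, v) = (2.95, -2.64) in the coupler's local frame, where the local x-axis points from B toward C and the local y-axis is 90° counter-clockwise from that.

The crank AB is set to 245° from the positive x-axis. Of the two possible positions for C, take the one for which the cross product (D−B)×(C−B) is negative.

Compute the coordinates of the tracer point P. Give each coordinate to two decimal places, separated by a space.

A=(0,0), D=(8.00,0)
B = A + 1.00·(cos245°, sin245°) = (-0.4226, -0.9063)
|BD| = 8.4712
circle(B,5.00) ∩ circle(D,5.00): a=4.2356, h=2.6570
  candidates: C₊=(3.5044,2.1886) cross=22.508; C₋=(4.0730,-3.0949) cross=-22.508
  mode - wants cross < 0 → take C=(4.0730,-3.0949) (cross=-22.508)
ex = (C−B)/|BC| = (0.8991,-0.4377); ey = (0.4377,0.8991)
P = B + 2.95·ex + -2.64·ey = (1.0742,-4.5712)

1.07 -4.57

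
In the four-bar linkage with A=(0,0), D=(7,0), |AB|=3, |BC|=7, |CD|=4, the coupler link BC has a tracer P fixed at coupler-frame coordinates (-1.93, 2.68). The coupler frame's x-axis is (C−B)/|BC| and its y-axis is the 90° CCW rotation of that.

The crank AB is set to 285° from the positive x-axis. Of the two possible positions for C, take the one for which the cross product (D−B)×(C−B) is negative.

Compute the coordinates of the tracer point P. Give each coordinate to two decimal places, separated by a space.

-0.73 0.04

A=(0,0), D=(7.00,0)
B = A + 3.00·(cos285°, sin285°) = (0.7765, -2.8978)
|BD| = 6.8651
circle(B,7.00) ∩ circle(D,4.00): a=5.8360, h=3.8654
  candidates: C₊=(4.4355,3.0697) cross=26.536; C₋=(7.6987,-3.9385) cross=-26.536
  mode - wants cross < 0 → take C=(7.6987,-3.9385) (cross=-26.536)
ex = (C−B)/|BC| = (0.9889,-0.1487); ey = (0.1487,0.9889)
P = B + -1.93·ex + 2.68·ey = (-0.7336,0.0394)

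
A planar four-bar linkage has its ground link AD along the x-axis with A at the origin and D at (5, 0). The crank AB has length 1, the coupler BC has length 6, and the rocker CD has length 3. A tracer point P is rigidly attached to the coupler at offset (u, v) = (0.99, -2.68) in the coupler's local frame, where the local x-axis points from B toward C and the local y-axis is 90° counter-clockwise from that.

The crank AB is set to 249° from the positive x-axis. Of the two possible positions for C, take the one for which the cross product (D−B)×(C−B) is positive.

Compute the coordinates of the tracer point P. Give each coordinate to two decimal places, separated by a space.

A=(0,0), D=(5.00,0)
B = A + 1.00·(cos249°, sin249°) = (-0.3584, -0.9336)
|BD| = 5.4391
circle(B,6.00) ∩ circle(D,3.00): a=5.2016, h=2.9906
  candidates: C₊=(4.2527,2.9054) cross=16.266; C₋=(5.2793,-2.9870) cross=-16.266
  mode + wants cross > 0 → take C=(4.2527,2.9054) (cross=16.266)
ex = (C−B)/|BC| = (0.7685,0.6398); ey = (-0.6398,0.7685)
P = B + 0.99·ex + -2.68·ey = (2.1172,-2.3598)

2.12 -2.36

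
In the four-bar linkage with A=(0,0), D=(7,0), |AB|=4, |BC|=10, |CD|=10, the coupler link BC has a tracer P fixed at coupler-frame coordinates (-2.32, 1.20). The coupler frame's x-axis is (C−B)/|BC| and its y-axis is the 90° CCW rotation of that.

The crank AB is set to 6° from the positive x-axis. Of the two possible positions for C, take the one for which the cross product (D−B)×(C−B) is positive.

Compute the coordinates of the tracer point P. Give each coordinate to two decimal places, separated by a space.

2.16 -1.46

A=(0,0), D=(7.00,0)
B = A + 4.00·(cos6°, sin6°) = (3.9781, 0.4181)
|BD| = 3.0507
circle(B,10.00) ∩ circle(D,10.00): a=1.5254, h=9.8830
  candidates: C₊=(6.8436,9.9988) cross=30.150; C₋=(4.1345,-9.5807) cross=-30.150
  mode + wants cross > 0 → take C=(6.8436,9.9988) (cross=30.150)
ex = (C−B)/|BC| = (0.2865,0.9581); ey = (-0.9581,0.2865)
P = B + -2.32·ex + 1.20·ey = (2.1636,-1.4607)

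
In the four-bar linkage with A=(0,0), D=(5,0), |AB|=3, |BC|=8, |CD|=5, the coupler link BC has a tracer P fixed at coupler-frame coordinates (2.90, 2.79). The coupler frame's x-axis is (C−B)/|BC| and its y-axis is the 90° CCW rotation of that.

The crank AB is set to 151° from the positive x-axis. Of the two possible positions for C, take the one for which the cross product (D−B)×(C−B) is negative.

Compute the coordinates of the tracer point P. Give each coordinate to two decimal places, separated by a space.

A=(0,0), D=(5.00,0)
B = A + 3.00·(cos151°, sin151°) = (-2.6239, 1.4544)
|BD| = 7.7614
circle(B,8.00) ∩ circle(D,5.00): a=6.3931, h=4.8092
  candidates: C₊=(4.5572,4.9804) cross=37.326; C₋=(2.7548,-4.4676) cross=-37.326
  mode - wants cross < 0 → take C=(2.7548,-4.4676) (cross=-37.326)
ex = (C−B)/|BC| = (0.6723,-0.7402); ey = (0.7402,0.6723)
P = B + 2.90·ex + 2.79·ey = (1.3912,1.1835)

1.39 1.18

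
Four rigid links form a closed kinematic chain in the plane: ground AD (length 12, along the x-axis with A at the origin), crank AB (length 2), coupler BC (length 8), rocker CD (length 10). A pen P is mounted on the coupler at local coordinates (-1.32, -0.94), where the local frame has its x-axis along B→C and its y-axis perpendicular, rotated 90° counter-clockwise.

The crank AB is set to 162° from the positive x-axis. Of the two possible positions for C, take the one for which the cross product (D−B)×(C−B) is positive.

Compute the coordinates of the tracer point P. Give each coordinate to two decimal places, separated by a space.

-2.24 -0.97

A=(0,0), D=(12.00,0)
B = A + 2.00·(cos162°, sin162°) = (-1.9021, 0.6180)
|BD| = 13.9158
circle(B,8.00) ∩ circle(D,10.00): a=5.6644, h=5.6493
  candidates: C₊=(4.0076,6.0102) cross=78.614; C₋=(3.5058,-5.2772) cross=-78.614
  mode + wants cross > 0 → take C=(4.0076,6.0102) (cross=78.614)
ex = (C−B)/|BC| = (0.7387,0.6740); ey = (-0.6740,0.7387)
P = B + -1.32·ex + -0.94·ey = (-2.2436,-0.9661)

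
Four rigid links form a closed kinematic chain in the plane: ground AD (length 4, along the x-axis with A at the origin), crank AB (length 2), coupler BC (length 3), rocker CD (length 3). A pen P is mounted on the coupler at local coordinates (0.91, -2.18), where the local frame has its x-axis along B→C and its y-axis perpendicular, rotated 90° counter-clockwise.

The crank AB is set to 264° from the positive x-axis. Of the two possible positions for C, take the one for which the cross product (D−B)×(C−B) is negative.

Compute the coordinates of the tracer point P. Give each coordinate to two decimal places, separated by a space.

0.15 -4.32

A=(0,0), D=(4.00,0)
B = A + 2.00·(cos264°, sin264°) = (-0.2091, -1.9890)
|BD| = 4.6554
circle(B,3.00) ∩ circle(D,3.00): a=2.3277, h=1.8926
  candidates: C₊=(1.0868,0.7166) cross=8.811; C₋=(2.7041,-2.7057) cross=-8.811
  mode - wants cross < 0 → take C=(2.7041,-2.7057) (cross=-8.811)
ex = (C−B)/|BC| = (0.9711,-0.2389); ey = (0.2389,0.9711)
P = B + 0.91·ex + -2.18·ey = (0.1539,-4.3233)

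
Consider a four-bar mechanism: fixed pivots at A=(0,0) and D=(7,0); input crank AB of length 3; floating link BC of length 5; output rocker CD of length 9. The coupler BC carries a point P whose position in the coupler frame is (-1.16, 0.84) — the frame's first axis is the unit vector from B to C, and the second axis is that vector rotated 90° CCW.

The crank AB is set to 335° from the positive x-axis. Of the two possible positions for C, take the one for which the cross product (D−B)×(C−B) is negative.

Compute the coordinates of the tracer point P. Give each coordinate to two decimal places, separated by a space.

4.09 -0.86

A=(0,0), D=(7.00,0)
B = A + 3.00·(cos335°, sin335°) = (2.7189, -1.2679)
|BD| = 4.4649
circle(B,5.00) ∩ circle(D,9.00): a=-4.0387, h=2.9476
  candidates: C₊=(-1.9906,0.4116) cross=13.161; C₋=(-0.3165,-5.2410) cross=-13.161
  mode - wants cross < 0 → take C=(-0.3165,-5.2410) (cross=-13.161)
ex = (C−B)/|BC| = (-0.6071,-0.7946); ey = (0.7946,-0.6071)
P = B + -1.16·ex + 0.84·ey = (4.0906,-0.8560)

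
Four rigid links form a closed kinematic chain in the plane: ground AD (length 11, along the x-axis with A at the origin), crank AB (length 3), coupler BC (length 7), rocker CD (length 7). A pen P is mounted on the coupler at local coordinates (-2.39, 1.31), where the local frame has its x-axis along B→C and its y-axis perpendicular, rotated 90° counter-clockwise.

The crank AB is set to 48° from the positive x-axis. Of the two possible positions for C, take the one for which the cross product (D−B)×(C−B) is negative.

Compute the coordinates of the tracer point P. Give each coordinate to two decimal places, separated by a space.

A=(0,0), D=(11.00,0)
B = A + 3.00·(cos48°, sin48°) = (2.0074, 2.2294)
|BD| = 9.2648
circle(B,7.00) ∩ circle(D,7.00): a=4.6324, h=5.2479
  candidates: C₊=(7.7665,6.2084) cross=48.621; C₋=(5.2409,-3.9790) cross=-48.621
  mode - wants cross < 0 → take C=(5.2409,-3.9790) (cross=-48.621)
ex = (C−B)/|BC| = (0.4619,-0.8869); ey = (0.8869,0.4619)
P = B + -2.39·ex + 1.31·ey = (2.0653,4.9543)

2.07 4.95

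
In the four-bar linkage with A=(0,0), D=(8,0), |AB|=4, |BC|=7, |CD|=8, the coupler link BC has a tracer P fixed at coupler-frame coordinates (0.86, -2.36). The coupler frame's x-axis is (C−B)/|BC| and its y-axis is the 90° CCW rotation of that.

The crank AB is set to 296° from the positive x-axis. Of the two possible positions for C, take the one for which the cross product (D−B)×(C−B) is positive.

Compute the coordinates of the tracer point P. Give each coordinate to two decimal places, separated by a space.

3.96 -2.40

A=(0,0), D=(8.00,0)
B = A + 4.00·(cos296°, sin296°) = (1.7535, -3.5952)
|BD| = 7.2072
circle(B,7.00) ∩ circle(D,8.00): a=2.5630, h=6.5139
  candidates: C₊=(0.7255,3.3289) cross=46.947; C₋=(7.2242,-7.9623) cross=-46.947
  mode + wants cross > 0 → take C=(0.7255,3.3289) (cross=46.947)
ex = (C−B)/|BC| = (-0.1469,0.9892); ey = (-0.9892,-0.1469)
P = B + 0.86·ex + -2.36·ey = (3.9616,-2.3979)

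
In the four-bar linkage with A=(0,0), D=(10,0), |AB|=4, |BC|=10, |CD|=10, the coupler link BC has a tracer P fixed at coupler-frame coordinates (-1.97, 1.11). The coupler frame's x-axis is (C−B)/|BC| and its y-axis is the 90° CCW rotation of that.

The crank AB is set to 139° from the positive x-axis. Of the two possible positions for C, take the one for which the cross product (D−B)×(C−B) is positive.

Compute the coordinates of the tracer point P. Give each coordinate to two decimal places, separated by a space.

-5.26 2.33

A=(0,0), D=(10.00,0)
B = A + 4.00·(cos139°, sin139°) = (-3.0188, 2.6242)
|BD| = 13.2807
circle(B,10.00) ∩ circle(D,10.00): a=6.6403, h=7.4770
  candidates: C₊=(4.9680,8.6417) cross=99.300; C₋=(2.0131,-6.0175) cross=-99.300
  mode + wants cross > 0 → take C=(4.9680,8.6417) (cross=99.300)
ex = (C−B)/|BC| = (0.7987,0.6017); ey = (-0.6017,0.7987)
P = B + -1.97·ex + 1.11·ey = (-5.2602,2.3253)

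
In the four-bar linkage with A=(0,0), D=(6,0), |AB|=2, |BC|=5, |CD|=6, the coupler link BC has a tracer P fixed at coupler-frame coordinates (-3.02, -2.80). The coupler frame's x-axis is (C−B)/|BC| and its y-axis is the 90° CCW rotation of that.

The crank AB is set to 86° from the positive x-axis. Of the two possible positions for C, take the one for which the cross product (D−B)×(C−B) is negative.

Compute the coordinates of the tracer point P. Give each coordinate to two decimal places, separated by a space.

-3.03 4.63

A=(0,0), D=(6.00,0)
B = A + 2.00·(cos86°, sin86°) = (0.1395, 1.9951)
|BD| = 6.1908
circle(B,5.00) ∩ circle(D,6.00): a=2.2070, h=4.4866
  candidates: C₊=(3.6746,5.5311) cross=27.775; C₋=(0.7828,-2.9633) cross=-27.775
  mode - wants cross < 0 → take C=(0.7828,-2.9633) (cross=-27.775)
ex = (C−B)/|BC| = (0.1287,-0.9917); ey = (0.9917,0.1287)
P = B + -3.02·ex + -2.80·ey = (-3.0258,4.6298)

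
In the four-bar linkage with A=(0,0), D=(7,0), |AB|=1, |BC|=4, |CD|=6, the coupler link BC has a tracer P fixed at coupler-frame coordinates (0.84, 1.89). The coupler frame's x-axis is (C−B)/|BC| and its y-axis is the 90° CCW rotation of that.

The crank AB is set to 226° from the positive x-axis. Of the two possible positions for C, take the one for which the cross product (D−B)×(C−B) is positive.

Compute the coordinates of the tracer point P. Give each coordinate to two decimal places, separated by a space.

-1.77 1.05

A=(0,0), D=(7.00,0)
B = A + 1.00·(cos226°, sin226°) = (-0.6947, -0.7193)
|BD| = 7.7282
circle(B,4.00) ∩ circle(D,6.00): a=2.5701, h=3.0650
  candidates: C₊=(1.5790,2.5716) cross=23.687; C₋=(2.1496,-3.5318) cross=-23.687
  mode + wants cross > 0 → take C=(1.5790,2.5716) (cross=23.687)
ex = (C−B)/|BC| = (0.5684,0.8227); ey = (-0.8227,0.5684)
P = B + 0.84·ex + 1.89·ey = (-1.7722,1.0461)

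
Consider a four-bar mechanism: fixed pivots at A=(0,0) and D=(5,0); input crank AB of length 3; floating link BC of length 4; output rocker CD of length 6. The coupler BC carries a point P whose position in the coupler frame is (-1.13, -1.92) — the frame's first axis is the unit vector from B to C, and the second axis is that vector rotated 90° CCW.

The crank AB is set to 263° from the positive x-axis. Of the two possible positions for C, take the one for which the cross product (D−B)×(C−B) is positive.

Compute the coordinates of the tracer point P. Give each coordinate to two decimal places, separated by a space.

A=(0,0), D=(5.00,0)
B = A + 3.00·(cos263°, sin263°) = (-0.3656, -2.9776)
|BD| = 6.1365
circle(B,4.00) ∩ circle(D,6.00): a=1.4386, h=3.7323
  candidates: C₊=(-0.9188,0.9839) cross=22.903; C₋=(2.7034,-5.5431) cross=-22.903
  mode + wants cross > 0 → take C=(-0.9188,0.9839) (cross=22.903)
ex = (C−B)/|BC| = (-0.1383,0.9904); ey = (-0.9904,-0.1383)
P = B + -1.13·ex + -1.92·ey = (1.6922,-3.8313)

1.69 -3.83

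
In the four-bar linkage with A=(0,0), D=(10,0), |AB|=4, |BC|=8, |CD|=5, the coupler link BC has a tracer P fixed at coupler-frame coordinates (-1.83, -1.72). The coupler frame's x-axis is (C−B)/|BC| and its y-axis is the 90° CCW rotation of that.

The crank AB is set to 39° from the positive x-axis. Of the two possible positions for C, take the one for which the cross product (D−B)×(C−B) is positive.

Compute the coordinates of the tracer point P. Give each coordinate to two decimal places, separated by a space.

1.89 0.32

A=(0,0), D=(10.00,0)
B = A + 4.00·(cos39°, sin39°) = (3.1086, 2.5173)
|BD| = 7.3368
circle(B,8.00) ∩ circle(D,5.00): a=6.3262, h=4.8968
  candidates: C₊=(10.7309,4.9463) cross=35.927; C₋=(7.3707,-4.2528) cross=-35.927
  mode + wants cross > 0 → take C=(10.7309,4.9463) (cross=35.927)
ex = (C−B)/|BC| = (0.9528,0.3036); ey = (-0.3036,0.9528)
P = B + -1.83·ex + -1.72·ey = (1.8872,0.3228)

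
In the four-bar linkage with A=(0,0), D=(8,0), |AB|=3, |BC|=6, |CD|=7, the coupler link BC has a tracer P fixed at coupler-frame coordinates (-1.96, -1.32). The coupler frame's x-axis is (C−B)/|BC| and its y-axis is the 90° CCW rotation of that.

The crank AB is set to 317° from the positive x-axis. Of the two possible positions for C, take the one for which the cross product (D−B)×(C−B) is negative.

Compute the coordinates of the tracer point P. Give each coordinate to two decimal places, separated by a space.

-0.07 -1.36

A=(0,0), D=(8.00,0)
B = A + 3.00·(cos317°, sin317°) = (2.1941, -2.0460)
|BD| = 6.1559
circle(B,6.00) ∩ circle(D,7.00): a=2.0220, h=5.6490
  candidates: C₊=(2.2236,3.9539) cross=34.775; C₋=(5.9787,-6.7018) cross=-34.775
  mode - wants cross < 0 → take C=(5.9787,-6.7018) (cross=-34.775)
ex = (C−B)/|BC| = (0.6308,-0.7760); ey = (0.7760,0.6308)
P = B + -1.96·ex + -1.32·ey = (-0.0665,-1.3577)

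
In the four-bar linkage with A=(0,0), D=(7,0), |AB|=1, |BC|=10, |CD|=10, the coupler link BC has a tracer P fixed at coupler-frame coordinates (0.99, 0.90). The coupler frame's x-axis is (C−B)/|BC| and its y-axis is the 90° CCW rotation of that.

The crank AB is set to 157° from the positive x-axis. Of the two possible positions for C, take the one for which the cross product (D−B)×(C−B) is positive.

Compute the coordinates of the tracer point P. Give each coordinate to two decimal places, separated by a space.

A=(0,0), D=(7.00,0)
B = A + 1.00·(cos157°, sin157°) = (-0.9205, 0.3907)
|BD| = 7.9301
circle(B,10.00) ∩ circle(D,10.00): a=3.9651, h=9.1803
  candidates: C₊=(3.4921,9.3645) cross=72.801; C₋=(2.5874,-8.9738) cross=-72.801
  mode + wants cross > 0 → take C=(3.4921,9.3645) (cross=72.801)
ex = (C−B)/|BC| = (0.4413,0.8974); ey = (-0.8974,0.4413)
P = B + 0.99·ex + 0.90·ey = (-1.2913,1.6763)

-1.29 1.68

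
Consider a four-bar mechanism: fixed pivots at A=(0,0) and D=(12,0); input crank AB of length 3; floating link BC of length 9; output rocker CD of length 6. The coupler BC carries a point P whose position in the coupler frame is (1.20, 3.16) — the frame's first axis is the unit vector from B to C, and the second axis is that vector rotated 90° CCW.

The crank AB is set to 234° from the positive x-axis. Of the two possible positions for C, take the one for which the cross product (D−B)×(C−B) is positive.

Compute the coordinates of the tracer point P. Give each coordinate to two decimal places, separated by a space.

-2.14 0.93

A=(0,0), D=(12.00,0)
B = A + 3.00·(cos234°, sin234°) = (-1.7634, -2.4271)
|BD| = 13.9757
circle(B,9.00) ∩ circle(D,6.00): a=8.5978, h=2.6604
  candidates: C₊=(6.2418,1.6861) cross=37.182; C₋=(7.1658,-3.5540) cross=-37.182
  mode + wants cross > 0 → take C=(6.2418,1.6861) (cross=37.182)
ex = (C−B)/|BC| = (0.8895,0.4570); ey = (-0.4570,0.8895)
P = B + 1.20·ex + 3.16·ey = (-2.1402,0.9321)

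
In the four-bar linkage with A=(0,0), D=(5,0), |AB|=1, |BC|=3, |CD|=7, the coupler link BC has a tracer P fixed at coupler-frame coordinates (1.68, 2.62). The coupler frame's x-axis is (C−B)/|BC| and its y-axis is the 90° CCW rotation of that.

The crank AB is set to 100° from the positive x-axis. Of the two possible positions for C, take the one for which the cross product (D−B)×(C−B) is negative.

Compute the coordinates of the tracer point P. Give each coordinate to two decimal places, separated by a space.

1.08 -1.86

A=(0,0), D=(5.00,0)
B = A + 1.00·(cos100°, sin100°) = (-0.1736, 0.9848)
|BD| = 5.2665
circle(B,3.00) ∩ circle(D,7.00): a=-1.1643, h=2.7649
  candidates: C₊=(-0.8004,3.9186) cross=14.561; C₋=(-1.8344,-1.5136) cross=-14.561
  mode - wants cross < 0 → take C=(-1.8344,-1.5136) (cross=-14.561)
ex = (C−B)/|BC| = (-0.5536,-0.8328); ey = (0.8328,-0.5536)
P = B + 1.68·ex + 2.62·ey = (1.0782,-1.8647)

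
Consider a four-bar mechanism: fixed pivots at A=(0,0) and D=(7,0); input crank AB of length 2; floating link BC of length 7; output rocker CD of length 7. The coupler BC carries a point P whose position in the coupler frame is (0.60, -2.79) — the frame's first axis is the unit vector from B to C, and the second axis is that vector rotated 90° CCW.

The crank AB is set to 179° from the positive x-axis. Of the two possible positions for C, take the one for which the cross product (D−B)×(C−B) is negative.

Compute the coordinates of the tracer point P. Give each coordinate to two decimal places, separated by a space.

A=(0,0), D=(7.00,0)
B = A + 2.00·(cos179°, sin179°) = (-1.9997, 0.0349)
|BD| = 8.9998
circle(B,7.00) ∩ circle(D,7.00): a=4.4999, h=5.3620
  candidates: C₊=(2.5209,5.3794) cross=48.257; C₋=(2.4794,-5.3445) cross=-48.257
  mode - wants cross < 0 → take C=(2.4794,-5.3445) (cross=-48.257)
ex = (C−B)/|BC| = (0.6399,-0.7685); ey = (0.7685,0.6399)
P = B + 0.60·ex + -2.79·ey = (-3.7599,-2.2114)

-3.76 -2.21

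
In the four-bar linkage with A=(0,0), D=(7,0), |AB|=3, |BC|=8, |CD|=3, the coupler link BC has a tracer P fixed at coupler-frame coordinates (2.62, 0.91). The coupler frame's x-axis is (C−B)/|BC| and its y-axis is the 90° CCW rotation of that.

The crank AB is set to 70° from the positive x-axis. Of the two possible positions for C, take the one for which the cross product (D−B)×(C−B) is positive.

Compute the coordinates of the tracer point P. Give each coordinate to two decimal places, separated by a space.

3.71 3.53

A=(0,0), D=(7.00,0)
B = A + 3.00·(cos70°, sin70°) = (1.0261, 2.8191)
|BD| = 6.6057
circle(B,8.00) ∩ circle(D,3.00): a=7.4659, h=2.8740
  candidates: C₊=(9.0045,2.2320) cross=18.985; C₋=(6.5514,-2.9663) cross=-18.985
  mode + wants cross > 0 → take C=(9.0045,2.2320) (cross=18.985)
ex = (C−B)/|BC| = (0.9973,-0.0734); ey = (0.0734,0.9973)
P = B + 2.62·ex + 0.91·ey = (3.7058,3.5344)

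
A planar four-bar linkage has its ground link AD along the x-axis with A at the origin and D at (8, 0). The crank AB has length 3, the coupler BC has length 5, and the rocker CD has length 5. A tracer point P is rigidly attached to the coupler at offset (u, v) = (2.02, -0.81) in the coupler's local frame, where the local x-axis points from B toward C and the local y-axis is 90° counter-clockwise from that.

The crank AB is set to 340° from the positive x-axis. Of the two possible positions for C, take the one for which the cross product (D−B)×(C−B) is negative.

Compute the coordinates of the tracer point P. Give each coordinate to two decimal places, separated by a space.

3.61 -3.05

A=(0,0), D=(8.00,0)
B = A + 3.00·(cos340°, sin340°) = (2.8191, -1.0261)
|BD| = 5.2815
circle(B,5.00) ∩ circle(D,5.00): a=2.6408, h=4.2457
  candidates: C₊=(4.5847,3.6518) cross=22.424; C₋=(6.2344,-4.6779) cross=-22.424
  mode - wants cross < 0 → take C=(6.2344,-4.6779) (cross=-22.424)
ex = (C−B)/|BC| = (0.6831,-0.7304); ey = (0.7304,0.6831)
P = B + 2.02·ex + -0.81·ey = (3.6073,-3.0547)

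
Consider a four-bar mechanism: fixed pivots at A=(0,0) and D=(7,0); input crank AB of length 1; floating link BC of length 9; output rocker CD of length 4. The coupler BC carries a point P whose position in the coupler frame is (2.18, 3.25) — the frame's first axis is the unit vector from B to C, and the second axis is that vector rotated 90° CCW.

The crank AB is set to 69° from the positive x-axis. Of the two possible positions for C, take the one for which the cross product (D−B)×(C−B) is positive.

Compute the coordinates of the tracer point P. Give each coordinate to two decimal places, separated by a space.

1.54 4.67

A=(0,0), D=(7.00,0)
B = A + 1.00·(cos69°, sin69°) = (0.3584, 0.9336)
|BD| = 6.7069
circle(B,9.00) ∩ circle(D,4.00): a=8.1992, h=3.7112
  candidates: C₊=(8.9943,3.4674) cross=24.891; C₋=(7.9612,-3.8828) cross=-24.891
  mode + wants cross > 0 → take C=(8.9943,3.4674) (cross=24.891)
ex = (C−B)/|BC| = (0.9596,0.2815); ey = (-0.2815,0.9596)
P = B + 2.18·ex + 3.25·ey = (1.5352,4.6659)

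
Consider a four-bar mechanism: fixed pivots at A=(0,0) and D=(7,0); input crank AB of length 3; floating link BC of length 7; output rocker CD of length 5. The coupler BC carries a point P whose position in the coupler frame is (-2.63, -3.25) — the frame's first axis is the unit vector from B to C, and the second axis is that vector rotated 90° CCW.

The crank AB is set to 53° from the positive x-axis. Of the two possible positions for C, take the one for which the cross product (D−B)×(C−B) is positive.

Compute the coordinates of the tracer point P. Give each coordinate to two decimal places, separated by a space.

A=(0,0), D=(7.00,0)
B = A + 3.00·(cos53°, sin53°) = (1.8054, 2.3959)
|BD| = 5.7205
circle(B,7.00) ∩ circle(D,5.00): a=4.9580, h=4.9415
  candidates: C₊=(8.3773,4.8066) cross=28.268; C₋=(4.2379,-4.1679) cross=-28.268
  mode + wants cross > 0 → take C=(8.3773,4.8066) (cross=28.268)
ex = (C−B)/|BC| = (0.9388,0.3444); ey = (-0.3444,0.9388)
P = B + -2.63·ex + -3.25·ey = (0.4556,-1.5610)

0.46 -1.56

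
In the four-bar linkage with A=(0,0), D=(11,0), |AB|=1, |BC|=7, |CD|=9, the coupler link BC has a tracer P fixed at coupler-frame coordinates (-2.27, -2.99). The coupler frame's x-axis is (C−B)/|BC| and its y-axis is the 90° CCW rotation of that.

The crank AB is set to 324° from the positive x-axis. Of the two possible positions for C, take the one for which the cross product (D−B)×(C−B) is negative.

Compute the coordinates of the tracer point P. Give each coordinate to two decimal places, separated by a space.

-2.94 -0.35

A=(0,0), D=(11.00,0)
B = A + 1.00·(cos324°, sin324°) = (0.8090, -0.5878)
|BD| = 10.2079
circle(B,7.00) ∩ circle(D,9.00): a=3.5365, h=6.0409
  candidates: C₊=(3.9919,5.6468) cross=61.665; C₋=(4.6875,-6.4151) cross=-61.665
  mode - wants cross < 0 → take C=(4.6875,-6.4151) (cross=-61.665)
ex = (C−B)/|BC| = (0.5541,-0.8325); ey = (0.8325,0.5541)
P = B + -2.27·ex + -2.99·ey = (-2.9378,-0.3548)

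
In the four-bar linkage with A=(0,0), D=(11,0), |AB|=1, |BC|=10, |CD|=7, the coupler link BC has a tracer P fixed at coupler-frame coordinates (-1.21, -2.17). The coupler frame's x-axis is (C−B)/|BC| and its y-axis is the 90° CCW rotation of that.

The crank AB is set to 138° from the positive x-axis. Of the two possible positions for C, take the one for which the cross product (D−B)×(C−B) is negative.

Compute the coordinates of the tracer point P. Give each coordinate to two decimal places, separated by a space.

-3.06 -0.23

A=(0,0), D=(11.00,0)
B = A + 1.00·(cos138°, sin138°) = (-0.7431, 0.6691)
|BD| = 11.7622
circle(B,10.00) ∩ circle(D,7.00): a=8.0491, h=5.9340
  candidates: C₊=(7.6305,6.1356) cross=69.797; C₋=(6.9553,-5.7132) cross=-69.797
  mode - wants cross < 0 → take C=(6.9553,-5.7132) (cross=-69.797)
ex = (C−B)/|BC| = (0.7698,-0.6382); ey = (0.6382,0.7698)
P = B + -1.21·ex + -2.17·ey = (-3.0596,-0.2292)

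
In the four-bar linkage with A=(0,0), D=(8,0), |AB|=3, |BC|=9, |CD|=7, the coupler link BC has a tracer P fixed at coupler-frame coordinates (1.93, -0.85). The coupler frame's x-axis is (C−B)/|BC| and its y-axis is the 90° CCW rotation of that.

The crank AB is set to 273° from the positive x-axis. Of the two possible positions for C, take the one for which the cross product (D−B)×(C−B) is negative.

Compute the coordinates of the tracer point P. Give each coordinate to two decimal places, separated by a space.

A=(0,0), D=(8.00,0)
B = A + 3.00·(cos273°, sin273°) = (0.1570, -2.9959)
|BD| = 8.3957
circle(B,9.00) ∩ circle(D,7.00): a=6.1036, h=6.6141
  candidates: C₊=(3.4986,5.3608) cross=55.530; C₋=(8.2189,-6.9966) cross=-55.530
  mode - wants cross < 0 → take C=(8.2189,-6.9966) (cross=-55.530)
ex = (C−B)/|BC| = (0.8958,-0.4445); ey = (0.4445,0.8958)
P = B + 1.93·ex + -0.85·ey = (1.5080,-4.6152)

1.51 -4.62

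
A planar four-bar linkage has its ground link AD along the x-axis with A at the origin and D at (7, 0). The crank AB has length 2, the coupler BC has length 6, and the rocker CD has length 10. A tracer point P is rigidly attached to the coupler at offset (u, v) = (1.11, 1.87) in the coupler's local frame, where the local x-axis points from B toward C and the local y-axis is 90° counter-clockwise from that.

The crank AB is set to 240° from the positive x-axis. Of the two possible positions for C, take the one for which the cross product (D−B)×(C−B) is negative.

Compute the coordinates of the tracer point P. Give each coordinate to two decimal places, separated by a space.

A=(0,0), D=(7.00,0)
B = A + 2.00·(cos240°, sin240°) = (-1.0000, -1.7321)
|BD| = 8.1854
circle(B,6.00) ∩ circle(D,10.00): a=0.1833, h=5.9972
  candidates: C₊=(-2.0899,4.1681) cross=49.089; C₋=(0.4481,-7.5547) cross=-49.089
  mode - wants cross < 0 → take C=(0.4481,-7.5547) (cross=-49.089)
ex = (C−B)/|BC| = (0.2414,-0.9704); ey = (0.9704,0.2414)
P = B + 1.11·ex + 1.87·ey = (1.0826,-2.3579)

1.08 -2.36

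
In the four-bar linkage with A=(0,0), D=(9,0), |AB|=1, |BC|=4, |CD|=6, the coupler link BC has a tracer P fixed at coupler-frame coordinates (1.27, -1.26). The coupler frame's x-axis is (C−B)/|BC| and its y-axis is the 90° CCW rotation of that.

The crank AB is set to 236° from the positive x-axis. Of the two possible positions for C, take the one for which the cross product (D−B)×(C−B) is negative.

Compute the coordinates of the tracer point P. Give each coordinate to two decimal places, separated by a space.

0.34 -2.38

A=(0,0), D=(9.00,0)
B = A + 1.00·(cos236°, sin236°) = (-0.5592, -0.8290)
|BD| = 9.5951
circle(B,4.00) ∩ circle(D,6.00): a=3.7553, h=1.3775
  candidates: C₊=(3.0631,0.8678) cross=13.217; C₋=(3.3011,-1.8769) cross=-13.217
  mode - wants cross < 0 → take C=(3.3011,-1.8769) (cross=-13.217)
ex = (C−B)/|BC| = (0.9651,-0.2620); ey = (0.2620,0.9651)
P = B + 1.27·ex + -1.26·ey = (0.3364,-2.3777)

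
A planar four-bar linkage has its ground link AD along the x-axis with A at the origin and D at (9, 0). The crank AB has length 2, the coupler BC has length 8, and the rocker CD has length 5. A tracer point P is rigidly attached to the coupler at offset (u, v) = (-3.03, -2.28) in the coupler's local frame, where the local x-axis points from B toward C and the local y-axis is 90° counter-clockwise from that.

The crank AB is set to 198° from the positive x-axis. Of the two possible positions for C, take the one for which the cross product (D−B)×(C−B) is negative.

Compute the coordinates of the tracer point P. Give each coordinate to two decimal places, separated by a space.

-5.56 -1.61

A=(0,0), D=(9.00,0)
B = A + 2.00·(cos198°, sin198°) = (-1.9021, -0.6180)
|BD| = 10.9196
circle(B,8.00) ∩ circle(D,5.00): a=7.2456, h=3.3914
  candidates: C₊=(5.1399,3.1780) cross=37.033; C₋=(5.5238,-3.5939) cross=-37.033
  mode - wants cross < 0 → take C=(5.5238,-3.5939) (cross=-37.033)
ex = (C−B)/|BC| = (0.9282,-0.3720); ey = (0.3720,0.9282)
P = B + -3.03·ex + -2.28·ey = (-5.5628,-1.6073)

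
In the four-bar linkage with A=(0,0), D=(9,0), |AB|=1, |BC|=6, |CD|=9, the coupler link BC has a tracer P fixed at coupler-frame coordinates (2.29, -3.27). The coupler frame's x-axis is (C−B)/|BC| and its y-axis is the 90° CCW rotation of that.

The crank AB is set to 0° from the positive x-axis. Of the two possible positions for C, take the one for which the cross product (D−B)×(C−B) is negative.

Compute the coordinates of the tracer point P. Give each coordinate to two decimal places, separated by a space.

A=(0,0), D=(9.00,0)
B = A + 1.00·(cos0°, sin0°) = (1.0000, 0.0000)
|BD| = 8.0000
circle(B,6.00) ∩ circle(D,9.00): a=1.1875, h=5.8813
  candidates: C₊=(2.1875,5.8813) cross=47.051; C₋=(2.1875,-5.8813) cross=-47.051
  mode - wants cross < 0 → take C=(2.1875,-5.8813) (cross=-47.051)
ex = (C−B)/|BC| = (0.1979,-0.9802); ey = (0.9802,0.1979)
P = B + 2.29·ex + -3.27·ey = (-1.7521,-2.8919)

-1.75 -2.89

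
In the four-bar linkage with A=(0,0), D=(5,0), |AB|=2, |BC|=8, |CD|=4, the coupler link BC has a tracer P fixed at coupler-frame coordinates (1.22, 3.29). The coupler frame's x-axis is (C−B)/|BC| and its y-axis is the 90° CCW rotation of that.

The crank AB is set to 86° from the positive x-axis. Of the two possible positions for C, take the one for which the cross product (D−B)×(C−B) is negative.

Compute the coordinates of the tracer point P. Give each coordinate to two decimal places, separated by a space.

A=(0,0), D=(5.00,0)
B = A + 2.00·(cos86°, sin86°) = (0.1395, 1.9951)
|BD| = 5.2540
circle(B,8.00) ∩ circle(D,4.00): a=7.1949, h=3.4976
  candidates: C₊=(8.1237,2.4986) cross=18.376; C₋=(5.4674,-3.9726) cross=-18.376
  mode - wants cross < 0 → take C=(5.4674,-3.9726) (cross=-18.376)
ex = (C−B)/|BC| = (0.6660,-0.7460); ey = (0.7460,0.6660)
P = B + 1.22·ex + 3.29·ey = (3.4062,3.2761)

3.41 3.28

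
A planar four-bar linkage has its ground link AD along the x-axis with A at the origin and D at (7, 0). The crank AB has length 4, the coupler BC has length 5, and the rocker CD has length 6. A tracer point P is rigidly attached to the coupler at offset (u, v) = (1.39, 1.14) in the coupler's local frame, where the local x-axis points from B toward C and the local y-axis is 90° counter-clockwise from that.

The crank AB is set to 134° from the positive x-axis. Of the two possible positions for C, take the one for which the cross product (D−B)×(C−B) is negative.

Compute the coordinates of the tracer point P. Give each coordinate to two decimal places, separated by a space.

-0.98 2.84

A=(0,0), D=(7.00,0)
B = A + 4.00·(cos134°, sin134°) = (-2.7786, 2.8774)
|BD| = 10.1932
circle(B,5.00) ∩ circle(D,6.00): a=4.5570, h=2.0576
  candidates: C₊=(2.1739,3.5649) cross=20.973; C₋=(1.0122,-0.3829) cross=-20.973
  mode - wants cross < 0 → take C=(1.0122,-0.3829) (cross=-20.973)
ex = (C−B)/|BC| = (0.7582,-0.6521); ey = (0.6521,0.7582)
P = B + 1.39·ex + 1.14·ey = (-0.9814,2.8353)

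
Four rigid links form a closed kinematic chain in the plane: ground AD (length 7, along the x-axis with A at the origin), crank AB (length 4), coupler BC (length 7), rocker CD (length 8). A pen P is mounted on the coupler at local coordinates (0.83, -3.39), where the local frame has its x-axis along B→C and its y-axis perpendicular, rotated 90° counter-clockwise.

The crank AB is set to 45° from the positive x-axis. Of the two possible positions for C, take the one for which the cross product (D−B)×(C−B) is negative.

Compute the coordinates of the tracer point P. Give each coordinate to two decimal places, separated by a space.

-0.59 3.55

A=(0,0), D=(7.00,0)
B = A + 4.00·(cos45°, sin45°) = (2.8284, 2.8284)
|BD| = 5.0400
circle(B,7.00) ∩ circle(D,8.00): a=1.0319, h=6.9235
  candidates: C₊=(7.5680,7.9798) cross=34.895; C₋=(-0.2029,-3.4812) cross=-34.895
  mode - wants cross < 0 → take C=(-0.2029,-3.4812) (cross=-34.895)
ex = (C−B)/|BC| = (-0.4330,-0.9014); ey = (0.9014,-0.4330)
P = B + 0.83·ex + -3.39·ey = (-0.5867,3.5483)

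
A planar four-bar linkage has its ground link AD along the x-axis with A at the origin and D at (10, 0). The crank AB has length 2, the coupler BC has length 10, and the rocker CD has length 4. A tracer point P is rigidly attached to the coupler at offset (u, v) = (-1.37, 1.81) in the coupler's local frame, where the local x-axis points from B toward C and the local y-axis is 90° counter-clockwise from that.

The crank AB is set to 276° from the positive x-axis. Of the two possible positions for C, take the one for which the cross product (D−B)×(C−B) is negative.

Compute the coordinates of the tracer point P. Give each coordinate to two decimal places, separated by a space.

-0.77 0.06

A=(0,0), D=(10.00,0)
B = A + 2.00·(cos276°, sin276°) = (0.2091, -1.9890)
|BD| = 9.9909
circle(B,10.00) ∩ circle(D,4.00): a=9.1993, h=3.9209
  candidates: C₊=(8.4436,3.6848) cross=39.173; C₋=(10.0048,-4.0000) cross=-39.173
  mode - wants cross < 0 → take C=(10.0048,-4.0000) (cross=-39.173)
ex = (C−B)/|BC| = (0.9796,-0.2011); ey = (0.2011,0.9796)
P = B + -1.37·ex + 1.81·ey = (-0.7690,0.0595)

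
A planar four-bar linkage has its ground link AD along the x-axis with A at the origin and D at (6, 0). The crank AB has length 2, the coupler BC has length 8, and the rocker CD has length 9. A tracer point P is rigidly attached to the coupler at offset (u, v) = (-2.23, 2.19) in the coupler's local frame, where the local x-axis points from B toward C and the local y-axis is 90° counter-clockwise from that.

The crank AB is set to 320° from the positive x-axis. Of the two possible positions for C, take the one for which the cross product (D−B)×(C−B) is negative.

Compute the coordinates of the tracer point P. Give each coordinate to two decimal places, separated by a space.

2.85 1.55

A=(0,0), D=(6.00,0)
B = A + 2.00·(cos320°, sin320°) = (1.5321, -1.2856)
|BD| = 4.6492
circle(B,8.00) ∩ circle(D,9.00): a=0.4963, h=7.9846
  candidates: C₊=(-0.1988,6.5249) cross=37.122; C₋=(4.2169,-8.8216) cross=-37.122
  mode - wants cross < 0 → take C=(4.2169,-8.8216) (cross=-37.122)
ex = (C−B)/|BC| = (0.3356,-0.9420); ey = (0.9420,0.3356)
P = B + -2.23·ex + 2.19·ey = (2.8467,1.5501)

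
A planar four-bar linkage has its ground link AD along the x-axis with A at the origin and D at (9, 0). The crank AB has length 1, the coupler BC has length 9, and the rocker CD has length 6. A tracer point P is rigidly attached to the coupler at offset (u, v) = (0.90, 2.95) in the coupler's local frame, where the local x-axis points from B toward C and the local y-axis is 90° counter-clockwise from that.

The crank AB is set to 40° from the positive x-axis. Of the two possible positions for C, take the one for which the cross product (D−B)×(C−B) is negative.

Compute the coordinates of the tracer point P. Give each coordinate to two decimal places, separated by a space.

A=(0,0), D=(9.00,0)
B = A + 1.00·(cos40°, sin40°) = (0.7660, 0.6428)
|BD| = 8.2590
circle(B,9.00) ∩ circle(D,6.00): a=6.8538, h=5.8331
  candidates: C₊=(8.0530,5.9248) cross=48.176; C₋=(7.1451,-5.7061) cross=-48.176
  mode - wants cross < 0 → take C=(7.1451,-5.7061) (cross=-48.176)
ex = (C−B)/|BC| = (0.7088,-0.7054); ey = (0.7054,0.7088)
P = B + 0.90·ex + 2.95·ey = (3.4850,2.0988)

3.48 2.10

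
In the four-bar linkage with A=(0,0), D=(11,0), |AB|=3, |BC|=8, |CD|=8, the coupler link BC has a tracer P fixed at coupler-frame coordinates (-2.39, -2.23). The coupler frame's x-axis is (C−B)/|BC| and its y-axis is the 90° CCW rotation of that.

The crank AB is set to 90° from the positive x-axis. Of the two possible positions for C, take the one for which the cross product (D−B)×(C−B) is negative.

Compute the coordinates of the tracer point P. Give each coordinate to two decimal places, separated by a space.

A=(0,0), D=(11.00,0)
B = A + 3.00·(cos90°, sin90°) = (0.0000, 3.0000)
|BD| = 11.4018
circle(B,8.00) ∩ circle(D,8.00): a=5.7009, h=5.6125
  candidates: C₊=(6.9767,6.9147) cross=63.992; C₋=(4.0233,-3.9147) cross=-63.992
  mode - wants cross < 0 → take C=(4.0233,-3.9147) (cross=-63.992)
ex = (C−B)/|BC| = (0.5029,-0.8643); ey = (0.8643,0.5029)
P = B + -2.39·ex + -2.23·ey = (-3.1294,3.9443)

-3.13 3.94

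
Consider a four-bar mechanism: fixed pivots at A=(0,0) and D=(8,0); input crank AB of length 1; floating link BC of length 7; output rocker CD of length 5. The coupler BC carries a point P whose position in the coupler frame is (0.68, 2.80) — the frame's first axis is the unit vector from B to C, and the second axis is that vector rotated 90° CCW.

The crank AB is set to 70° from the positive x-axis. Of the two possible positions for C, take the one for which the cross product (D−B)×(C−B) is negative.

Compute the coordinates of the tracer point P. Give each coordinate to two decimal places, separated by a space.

2.84 2.38

A=(0,0), D=(8.00,0)
B = A + 1.00·(cos70°, sin70°) = (0.3420, 0.9397)
|BD| = 7.7154
circle(B,7.00) ∩ circle(D,5.00): a=5.4130, h=4.4384
  candidates: C₊=(6.2553,4.6857) cross=34.244; C₋=(5.1742,-4.1249) cross=-34.244
  mode - wants cross < 0 → take C=(5.1742,-4.1249) (cross=-34.244)
ex = (C−B)/|BC| = (0.6903,-0.7235); ey = (0.7235,0.6903)
P = B + 0.68·ex + 2.80·ey = (2.8373,2.3806)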